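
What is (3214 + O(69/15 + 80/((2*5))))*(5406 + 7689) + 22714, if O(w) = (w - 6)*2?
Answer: 42282898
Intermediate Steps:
O(w) = -12 + 2*w (O(w) = (-6 + w)*2 = -12 + 2*w)
(3214 + O(69/15 + 80/((2*5))))*(5406 + 7689) + 22714 = (3214 + (-12 + 2*(69/15 + 80/((2*5)))))*(5406 + 7689) + 22714 = (3214 + (-12 + 2*(69*(1/15) + 80/10)))*13095 + 22714 = (3214 + (-12 + 2*(23/5 + 80*(⅒))))*13095 + 22714 = (3214 + (-12 + 2*(23/5 + 8)))*13095 + 22714 = (3214 + (-12 + 2*(63/5)))*13095 + 22714 = (3214 + (-12 + 126/5))*13095 + 22714 = (3214 + 66/5)*13095 + 22714 = (16136/5)*13095 + 22714 = 42260184 + 22714 = 42282898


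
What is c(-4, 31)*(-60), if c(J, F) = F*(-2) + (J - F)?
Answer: 5820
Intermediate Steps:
c(J, F) = J - 3*F (c(J, F) = -2*F + (J - F) = J - 3*F)
c(-4, 31)*(-60) = (-4 - 3*31)*(-60) = (-4 - 93)*(-60) = -97*(-60) = 5820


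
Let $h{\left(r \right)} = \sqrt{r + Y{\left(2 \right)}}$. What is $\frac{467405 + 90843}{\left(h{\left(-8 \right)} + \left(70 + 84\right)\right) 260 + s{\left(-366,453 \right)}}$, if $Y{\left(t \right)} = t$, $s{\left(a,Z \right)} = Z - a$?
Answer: $\frac{1754573464}{128451037} - \frac{11164960 i \sqrt{6}}{128451037} \approx 13.659 - 0.21291 i$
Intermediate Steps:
$h{\left(r \right)} = \sqrt{2 + r}$ ($h{\left(r \right)} = \sqrt{r + 2} = \sqrt{2 + r}$)
$\frac{467405 + 90843}{\left(h{\left(-8 \right)} + \left(70 + 84\right)\right) 260 + s{\left(-366,453 \right)}} = \frac{467405 + 90843}{\left(\sqrt{2 - 8} + \left(70 + 84\right)\right) 260 + \left(453 - -366\right)} = \frac{558248}{\left(\sqrt{-6} + 154\right) 260 + \left(453 + 366\right)} = \frac{558248}{\left(i \sqrt{6} + 154\right) 260 + 819} = \frac{558248}{\left(154 + i \sqrt{6}\right) 260 + 819} = \frac{558248}{\left(40040 + 260 i \sqrt{6}\right) + 819} = \frac{558248}{40859 + 260 i \sqrt{6}}$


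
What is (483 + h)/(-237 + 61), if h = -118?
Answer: -365/176 ≈ -2.0739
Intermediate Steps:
(483 + h)/(-237 + 61) = (483 - 118)/(-237 + 61) = 365/(-176) = 365*(-1/176) = -365/176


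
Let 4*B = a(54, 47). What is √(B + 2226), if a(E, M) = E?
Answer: √8958/2 ≈ 47.323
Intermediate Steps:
B = 27/2 (B = (¼)*54 = 27/2 ≈ 13.500)
√(B + 2226) = √(27/2 + 2226) = √(4479/2) = √8958/2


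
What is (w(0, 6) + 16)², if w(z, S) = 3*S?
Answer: 1156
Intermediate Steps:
(w(0, 6) + 16)² = (3*6 + 16)² = (18 + 16)² = 34² = 1156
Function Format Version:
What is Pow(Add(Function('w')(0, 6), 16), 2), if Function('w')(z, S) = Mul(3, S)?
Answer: 1156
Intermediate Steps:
Pow(Add(Function('w')(0, 6), 16), 2) = Pow(Add(Mul(3, 6), 16), 2) = Pow(Add(18, 16), 2) = Pow(34, 2) = 1156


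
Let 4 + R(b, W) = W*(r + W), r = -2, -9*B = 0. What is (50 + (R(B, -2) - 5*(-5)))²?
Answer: 6241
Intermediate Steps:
B = 0 (B = -⅑*0 = 0)
R(b, W) = -4 + W*(-2 + W)
(50 + (R(B, -2) - 5*(-5)))² = (50 + ((-4 + (-2)² - 2*(-2)) - 5*(-5)))² = (50 + ((-4 + 4 + 4) + 25))² = (50 + (4 + 25))² = (50 + 29)² = 79² = 6241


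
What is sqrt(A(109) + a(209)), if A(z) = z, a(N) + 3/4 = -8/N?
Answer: sqrt(18907185)/418 ≈ 10.402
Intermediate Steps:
a(N) = -3/4 - 8/N
sqrt(A(109) + a(209)) = sqrt(109 + (-3/4 - 8/209)) = sqrt(109 - 659/836) = sqrt(90465/836) = sqrt(18907185)/418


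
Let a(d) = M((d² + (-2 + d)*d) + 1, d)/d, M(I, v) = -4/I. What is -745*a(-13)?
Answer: -596/949 ≈ -0.62803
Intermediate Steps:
a(d) = -4/(d*(1 + d² + d*(-2 + d))) (a(d) = (-4/((d² + (-2 + d)*d) + 1))/d = (-4/((d² + d*(-2 + d)) + 1))/d = (-4/(1 + d² + d*(-2 + d)))/d = -4/(d*(1 + d² + d*(-2 + d))))
-745*a(-13) = -(-2980)/((-13)*(1 - 2*(-13) + 2*(-13)²)) = -(-2980)*(-1)/(13*(1 + 26 + 2*169)) = -(-2980)*(-1)/(13*(1 + 26 + 338)) = -(-2980)*(-1)/(13*365) = -745*4/4745 = -596/949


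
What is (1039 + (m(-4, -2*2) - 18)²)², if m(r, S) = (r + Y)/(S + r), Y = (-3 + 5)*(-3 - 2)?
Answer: 434680801/256 ≈ 1.6980e+6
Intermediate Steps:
Y = -10 (Y = 2*(-5) = -10)
m(r, S) = (-10 + r)/(S + r) (m(r, S) = (r - 10)/(S + r) = (-10 + r)/(S + r))
(1039 + (m(-4, -2*2) - 18)²)² = (1039 + ((-10 - 4)/(-2*2 - 4) - 18)²)² = (1039 + (-14/(-4 - 4) - 18)²)² = (1039 + (-14/(-8) - 18)²)² = (1039 + (-⅛*(-14) - 18)²)² = (1039 + (7/4 - 18)²)² = (1039 + (-65/4)²)² = (1039 + 4225/16)² = (20849/16)² = 434680801/256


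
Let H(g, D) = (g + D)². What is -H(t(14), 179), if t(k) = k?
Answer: -37249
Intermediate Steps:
H(g, D) = (D + g)²
-H(t(14), 179) = -(179 + 14)² = -1*193² = -1*37249 = -37249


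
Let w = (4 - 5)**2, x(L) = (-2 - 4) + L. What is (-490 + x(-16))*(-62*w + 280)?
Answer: -111616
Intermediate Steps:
x(L) = -6 + L
w = 1 (w = (-1)**2 = 1)
(-490 + x(-16))*(-62*w + 280) = (-490 + (-6 - 16))*(-62*1 + 280) = (-490 - 22)*(-62 + 280) = -512*218 = -111616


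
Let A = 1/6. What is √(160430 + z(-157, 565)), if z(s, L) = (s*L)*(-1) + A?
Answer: √8968866/6 ≈ 499.13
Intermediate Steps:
A = ⅙ ≈ 0.16667
z(s, L) = ⅙ - L*s (z(s, L) = (s*L)*(-1) + ⅙ = (L*s)*(-1) + ⅙ = -L*s + ⅙ = ⅙ - L*s)
√(160430 + z(-157, 565)) = √(160430 + (⅙ - 1*565*(-157))) = √(160430 + (⅙ + 88705)) = √(160430 + 532231/6) = √(1494811/6) = √8968866/6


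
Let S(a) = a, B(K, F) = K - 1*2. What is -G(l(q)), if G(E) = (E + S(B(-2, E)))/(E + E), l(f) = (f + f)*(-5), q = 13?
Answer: -67/130 ≈ -0.51538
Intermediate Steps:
B(K, F) = -2 + K (B(K, F) = K - 2 = -2 + K)
l(f) = -10*f (l(f) = (2*f)*(-5) = -10*f)
G(E) = (-4 + E)/(2*E) (G(E) = (E + (-2 - 2))/(E + E) = (E - 4)/((2*E)) = (-4 + E)*(1/(2*E)) = (-4 + E)/(2*E))
-G(l(q)) = -(-4 - 10*13)/(2*((-10*13))) = -(-4 - 130)/(2*(-130)) = -(-1)*(-134)/(2*130) = -1*67/130 = -67/130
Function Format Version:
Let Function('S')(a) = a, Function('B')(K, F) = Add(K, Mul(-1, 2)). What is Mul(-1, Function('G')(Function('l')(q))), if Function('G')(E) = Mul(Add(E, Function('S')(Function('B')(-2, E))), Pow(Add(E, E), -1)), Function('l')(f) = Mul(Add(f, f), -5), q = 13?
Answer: Rational(-67, 130) ≈ -0.51538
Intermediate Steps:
Function('B')(K, F) = Add(-2, K) (Function('B')(K, F) = Add(K, -2) = Add(-2, K))
Function('l')(f) = Mul(-10, f) (Function('l')(f) = Mul(Mul(2, f), -5) = Mul(-10, f))
Function('G')(E) = Mul(Rational(1, 2), Pow(E, -1), Add(-4, E)) (Function('G')(E) = Mul(Add(E, Add(-2, -2)), Pow(Add(E, E), -1)) = Mul(Add(E, -4), Pow(Mul(2, E), -1)) = Mul(Add(-4, E), Mul(Rational(1, 2), Pow(E, -1))) = Mul(Rational(1, 2), Pow(E, -1), Add(-4, E)))
Mul(-1, Function('G')(Function('l')(q))) = Mul(-1, Mul(Rational(1, 2), Pow(Mul(-10, 13), -1), Add(-4, Mul(-10, 13)))) = Mul(-1, Mul(Rational(1, 2), Pow(-130, -1), Add(-4, -130))) = Mul(-1, Mul(Rational(1, 2), Rational(-1, 130), -134)) = Mul(-1, Rational(67, 130)) = Rational(-67, 130)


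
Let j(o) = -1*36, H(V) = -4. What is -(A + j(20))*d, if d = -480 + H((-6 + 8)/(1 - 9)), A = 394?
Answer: 173272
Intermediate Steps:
d = -484 (d = -480 - 4 = -484)
j(o) = -36
-(A + j(20))*d = -(394 - 36)*(-484) = -358*(-484) = -1*(-173272) = 173272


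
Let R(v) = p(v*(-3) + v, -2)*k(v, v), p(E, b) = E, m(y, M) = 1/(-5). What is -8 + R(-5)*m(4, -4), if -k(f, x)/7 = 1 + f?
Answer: -64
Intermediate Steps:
m(y, M) = -1/5
k(f, x) = -7 - 7*f (k(f, x) = -7*(1 + f) = -7 - 7*f)
R(v) = -2*v*(-7 - 7*v) (R(v) = (v*(-3) + v)*(-7 - 7*v) = (-3*v + v)*(-7 - 7*v) = (-2*v)*(-7 - 7*v) = -2*v*(-7 - 7*v))
-8 + R(-5)*m(4, -4) = -8 + (14*(-5)*(1 - 5))*(-1/5) = -8 + (14*(-5)*(-4))*(-1/5) = -8 + 280*(-1/5) = -8 - 56 = -64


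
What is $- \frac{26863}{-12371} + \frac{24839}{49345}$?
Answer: $\frac{11747036}{4391705} \approx 2.6748$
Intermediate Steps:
$- \frac{26863}{-12371} + \frac{24839}{49345} = \left(-26863\right) \left(- \frac{1}{12371}\right) + 24839 \cdot \frac{1}{49345} = \frac{26863}{12371} + \frac{24839}{49345} = \frac{11747036}{4391705}$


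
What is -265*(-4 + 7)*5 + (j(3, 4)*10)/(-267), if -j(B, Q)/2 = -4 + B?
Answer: -1061345/267 ≈ -3975.1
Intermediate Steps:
j(B, Q) = 8 - 2*B (j(B, Q) = -2*(-4 + B) = 8 - 2*B)
-265*(-4 + 7)*5 + (j(3, 4)*10)/(-267) = -265*(-4 + 7)*5 + ((8 - 2*3)*10)/(-267) = -795*5 + ((8 - 6)*10)*(-1/267) = -265*15 + (2*10)*(-1/267) = -3975 + 20*(-1/267) = -3975 - 20/267 = -1061345/267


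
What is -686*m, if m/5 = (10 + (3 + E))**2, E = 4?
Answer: -991270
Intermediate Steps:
m = 1445 (m = 5*(10 + (3 + 4))**2 = 5*(10 + 7)**2 = 5*17**2 = 5*289 = 1445)
-686*m = -686*1445 = -991270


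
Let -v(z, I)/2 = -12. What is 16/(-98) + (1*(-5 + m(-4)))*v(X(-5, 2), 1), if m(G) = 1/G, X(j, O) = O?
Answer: -6182/49 ≈ -126.16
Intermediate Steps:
v(z, I) = 24 (v(z, I) = -2*(-12) = 24)
16/(-98) + (1*(-5 + m(-4)))*v(X(-5, 2), 1) = 16/(-98) + (1*(-5 + 1/(-4)))*24 = 16*(-1/98) + (1*(-5 - 1/4))*24 = -8/49 + (1*(-21/4))*24 = -8/49 - 21/4*24 = -8/49 - 126 = -6182/49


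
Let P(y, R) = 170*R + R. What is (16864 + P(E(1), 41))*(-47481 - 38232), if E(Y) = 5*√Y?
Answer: -2046397875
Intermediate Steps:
P(y, R) = 171*R
(16864 + P(E(1), 41))*(-47481 - 38232) = (16864 + 171*41)*(-47481 - 38232) = (16864 + 7011)*(-85713) = 23875*(-85713) = -2046397875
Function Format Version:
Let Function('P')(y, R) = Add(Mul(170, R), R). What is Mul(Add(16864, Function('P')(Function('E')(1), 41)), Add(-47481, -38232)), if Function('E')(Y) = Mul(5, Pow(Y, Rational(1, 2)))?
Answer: -2046397875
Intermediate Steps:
Function('P')(y, R) = Mul(171, R)
Mul(Add(16864, Function('P')(Function('E')(1), 41)), Add(-47481, -38232)) = Mul(Add(16864, Mul(171, 41)), Add(-47481, -38232)) = Mul(Add(16864, 7011), -85713) = Mul(23875, -85713) = -2046397875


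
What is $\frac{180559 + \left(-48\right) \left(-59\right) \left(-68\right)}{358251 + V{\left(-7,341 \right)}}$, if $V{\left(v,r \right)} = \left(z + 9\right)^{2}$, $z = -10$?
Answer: $- \frac{12017}{358252} \approx -0.033543$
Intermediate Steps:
$V{\left(v,r \right)} = 1$ ($V{\left(v,r \right)} = \left(-10 + 9\right)^{2} = \left(-1\right)^{2} = 1$)
$\frac{180559 + \left(-48\right) \left(-59\right) \left(-68\right)}{358251 + V{\left(-7,341 \right)}} = \frac{180559 + \left(-48\right) \left(-59\right) \left(-68\right)}{358251 + 1} = \frac{180559 + 2832 \left(-68\right)}{358252} = \left(180559 - 192576\right) \frac{1}{358252} = \left(-12017\right) \frac{1}{358252} = - \frac{12017}{358252}$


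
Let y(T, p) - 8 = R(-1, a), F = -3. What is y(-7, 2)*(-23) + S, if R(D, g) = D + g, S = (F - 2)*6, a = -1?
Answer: -168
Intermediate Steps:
S = -30 (S = (-3 - 2)*6 = -5*6 = -30)
y(T, p) = 6 (y(T, p) = 8 + (-1 - 1) = 8 - 2 = 6)
y(-7, 2)*(-23) + S = 6*(-23) - 30 = -138 - 30 = -168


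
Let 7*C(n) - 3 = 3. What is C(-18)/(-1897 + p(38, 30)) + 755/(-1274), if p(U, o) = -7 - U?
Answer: -733651/1237054 ≈ -0.59306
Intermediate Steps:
C(n) = 6/7 (C(n) = 3/7 + (1/7)*3 = 3/7 + 3/7 = 6/7)
C(-18)/(-1897 + p(38, 30)) + 755/(-1274) = 6/(7*(-1897 + (-7 - 1*38))) + 755/(-1274) = 6/(7*(-1897 + (-7 - 38))) + 755*(-1/1274) = 6/(7*(-1897 - 45)) - 755/1274 = (6/7)/(-1942) - 755/1274 = (6/7)*(-1/1942) - 755/1274 = -3/6797 - 755/1274 = -733651/1237054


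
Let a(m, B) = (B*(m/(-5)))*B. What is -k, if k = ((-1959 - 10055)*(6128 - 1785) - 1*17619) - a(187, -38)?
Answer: 260702077/5 ≈ 5.2140e+7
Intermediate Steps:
a(m, B) = -m*B**2/5 (a(m, B) = (B*(m*(-1/5)))*B = (B*(-m/5))*B = (-B*m/5)*B = -m*B**2/5)
k = -260702077/5 (k = ((-1959 - 10055)*(6128 - 1785) - 1*17619) - (-1)*187*(-38)**2/5 = (-12014*4343 - 17619) - (-1)*187*1444/5 = (-52176802 - 17619) - 1*(-270028/5) = -52194421 + 270028/5 = -260702077/5 ≈ -5.2140e+7)
-k = -1*(-260702077/5) = 260702077/5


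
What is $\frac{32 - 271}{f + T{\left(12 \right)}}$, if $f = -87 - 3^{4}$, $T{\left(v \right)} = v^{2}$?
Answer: $\frac{239}{24} \approx 9.9583$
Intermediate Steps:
$f = -168$ ($f = -87 - 81 = -168$)
$\frac{32 - 271}{f + T{\left(12 \right)}} = \frac{32 - 271}{-168 + 12^{2}} = - \frac{239}{-168 + 144} = - \frac{239}{-24} = \left(-239\right) \left(- \frac{1}{24}\right) = \frac{239}{24}$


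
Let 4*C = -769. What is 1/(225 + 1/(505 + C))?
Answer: 1251/281479 ≈ 0.0044444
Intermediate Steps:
C = -769/4 (C = (¼)*(-769) = -769/4 ≈ -192.25)
1/(225 + 1/(505 + C)) = 1/(225 + 1/(505 - 769/4)) = 1/(225 + 1/(1251/4)) = 1/(225 + 4/1251) = 1/(281479/1251) = 1251/281479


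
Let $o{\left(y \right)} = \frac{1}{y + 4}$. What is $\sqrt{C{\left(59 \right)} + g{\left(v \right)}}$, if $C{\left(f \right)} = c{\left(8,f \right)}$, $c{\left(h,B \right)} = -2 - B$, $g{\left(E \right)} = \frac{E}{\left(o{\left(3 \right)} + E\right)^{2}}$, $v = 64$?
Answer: $\frac{5 i \sqrt{491781}}{449} \approx 7.8092 i$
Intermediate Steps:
$o{\left(y \right)} = \frac{1}{4 + y}$
$g{\left(E \right)} = \frac{E}{\left(\frac{1}{7} + E\right)^{2}}$ ($g{\left(E \right)} = \frac{E}{\left(\frac{1}{4 + 3} + E\right)^{2}} = \frac{E}{\left(\frac{1}{7} + E\right)^{2}}$)
$C{\left(f \right)} = -2 - f$
$\sqrt{C{\left(59 \right)} + g{\left(v \right)}} = \sqrt{\left(-2 - 59\right) + 49 \cdot 64 \frac{1}{\left(1 + 7 \cdot 64\right)^{2}}} = \sqrt{\left(-2 - 59\right) + 49 \cdot 64 \frac{1}{\left(1 + 448\right)^{2}}} = \sqrt{-61 + 49 \cdot 64 \cdot \frac{1}{201601}} = \sqrt{-61 + \frac{3136}{201601}} = \sqrt{- \frac{12294525}{201601}} = \frac{5 i \sqrt{491781}}{449}$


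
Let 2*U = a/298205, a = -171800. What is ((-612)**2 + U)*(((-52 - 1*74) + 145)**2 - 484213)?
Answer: -10808364129710448/59641 ≈ -1.8122e+11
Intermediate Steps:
U = -17180/59641 (U = (-171800/298205)/2 = (-171800*1/298205)/2 = (1/2)*(-34360/59641) = -17180/59641 ≈ -0.28806)
((-612)**2 + U)*(((-52 - 1*74) + 145)**2 - 484213) = ((-612)**2 - 17180/59641)*(((-52 - 1*74) + 145)**2 - 484213) = (374544 - 17180/59641)*(((-52 - 74) + 145)**2 - 484213) = 22338161524*((-126 + 145)**2 - 484213)/59641 = 22338161524*(19**2 - 484213)/59641 = 22338161524*(361 - 484213)/59641 = (22338161524/59641)*(-483852) = -10808364129710448/59641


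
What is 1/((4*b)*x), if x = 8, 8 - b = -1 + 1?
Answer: 1/256 ≈ 0.0039063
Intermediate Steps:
b = 8 (b = 8 - (-1 + 1) = 8 - 1*0 = 8 + 0 = 8)
1/((4*b)*x) = 1/((4*8)*8) = 1/(32*8) = 1/256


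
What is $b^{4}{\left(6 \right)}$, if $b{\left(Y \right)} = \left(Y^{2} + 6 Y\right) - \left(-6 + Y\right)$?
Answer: $26873856$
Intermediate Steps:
$b{\left(Y \right)} = 6 + Y^{2} + 5 Y$
$b^{4}{\left(6 \right)} = \left(6 + 6^{2} + 5 \cdot 6\right)^{4} = \left(6 + 36 + 30\right)^{4} = 72^{4} = 26873856$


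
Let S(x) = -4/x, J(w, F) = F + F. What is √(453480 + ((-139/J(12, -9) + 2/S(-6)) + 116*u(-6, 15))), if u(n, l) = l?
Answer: √16388306/6 ≈ 674.71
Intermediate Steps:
J(w, F) = 2*F
√(453480 + ((-139/J(12, -9) + 2/S(-6)) + 116*u(-6, 15))) = √(453480 + ((-139/(2*(-9)) + 2/((-4/(-6)))) + 116*15)) = √(453480 + ((-139/(-18) + 2/((-4*(-⅙)))) + 1740)) = √(453480 + ((-139*(-1/18) + 2/(⅔)) + 1740)) = √(453480 + ((139/18 + 2*(3/2)) + 1740)) = √(453480 + ((139/18 + 3) + 1740)) = √(453480 + (193/18 + 1740)) = √(453480 + 31513/18) = √(8194153/18) = √16388306/6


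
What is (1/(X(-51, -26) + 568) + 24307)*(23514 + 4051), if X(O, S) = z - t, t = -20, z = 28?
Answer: 412733859845/616 ≈ 6.7002e+8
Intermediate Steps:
X(O, S) = 48 (X(O, S) = 28 - 1*(-20) = 28 + 20 = 48)
(1/(X(-51, -26) + 568) + 24307)*(23514 + 4051) = (1/(48 + 568) + 24307)*(23514 + 4051) = (1/616 + 24307)*27565 = (14973113/616)*27565 = 412733859845/616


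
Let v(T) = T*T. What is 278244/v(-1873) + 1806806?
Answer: 6338508804218/3508129 ≈ 1.8068e+6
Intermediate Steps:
v(T) = T**2
278244/v(-1873) + 1806806 = 278244/((-1873)**2) + 1806806 = 278244/3508129 + 1806806 = 6338508804218/3508129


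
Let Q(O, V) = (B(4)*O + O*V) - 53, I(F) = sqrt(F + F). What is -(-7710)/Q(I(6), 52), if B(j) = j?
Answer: 408630/34823 + 863520*sqrt(3)/34823 ≈ 54.685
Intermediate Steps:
I(F) = sqrt(2)*sqrt(F) (I(F) = sqrt(2*F) = sqrt(2)*sqrt(F))
Q(O, V) = -53 + 4*O + O*V (Q(O, V) = (4*O + O*V) - 53 = -53 + 4*O + O*V)
-(-7710)/Q(I(6), 52) = -(-7710)/(-53 + 4*(sqrt(2)*sqrt(6)) + (sqrt(2)*sqrt(6))*52) = -(-7710)/(-53 + 4*(2*sqrt(3)) + (2*sqrt(3))*52) = -(-7710)/(-53 + 8*sqrt(3) + 104*sqrt(3)) = -(-7710)/(-53 + 112*sqrt(3)) = 7710/(-53 + 112*sqrt(3))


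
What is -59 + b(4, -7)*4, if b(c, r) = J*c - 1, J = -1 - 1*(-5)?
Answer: 1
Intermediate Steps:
J = 4 (J = -1 + 5 = 4)
b(c, r) = -1 + 4*c (b(c, r) = 4*c - 1 = -1 + 4*c)
-59 + b(4, -7)*4 = -59 + (-1 + 4*4)*4 = -59 + (-1 + 16)*4 = -59 + 15*4 = -59 + 60 = 1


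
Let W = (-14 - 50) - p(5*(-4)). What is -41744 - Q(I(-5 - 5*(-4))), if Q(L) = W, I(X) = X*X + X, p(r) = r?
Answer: -41700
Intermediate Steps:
I(X) = X + X² (I(X) = X² + X = X + X²)
W = -44 (W = (-14 - 50) - 5*(-4) = -64 - 1*(-20) = -64 + 20 = -44)
Q(L) = -44
-41744 - Q(I(-5 - 5*(-4))) = -41744 - 1*(-44) = -41744 + 44 = -41700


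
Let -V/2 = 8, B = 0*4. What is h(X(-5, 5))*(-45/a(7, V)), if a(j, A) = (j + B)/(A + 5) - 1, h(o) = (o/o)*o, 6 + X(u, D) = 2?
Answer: -110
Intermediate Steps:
B = 0
X(u, D) = -4 (X(u, D) = -6 + 2 = -4)
V = -16 (V = -2*8 = -16)
h(o) = o (h(o) = 1*o = o)
a(j, A) = -1 + j/(5 + A) (a(j, A) = (j + 0)/(A + 5) - 1 = j/(5 + A) - 1 = -1 + j/(5 + A))
h(X(-5, 5))*(-45/a(7, V)) = -(-180)/((-5 + 7 - 1*(-16))/(5 - 16)) = -(-180)/((-5 + 7 + 16)/(-11)) = -(-180)/((-1/11*18)) = -(-180)/(-18/11) = -(-180)*(-11)/18 = -4*55/2 = -110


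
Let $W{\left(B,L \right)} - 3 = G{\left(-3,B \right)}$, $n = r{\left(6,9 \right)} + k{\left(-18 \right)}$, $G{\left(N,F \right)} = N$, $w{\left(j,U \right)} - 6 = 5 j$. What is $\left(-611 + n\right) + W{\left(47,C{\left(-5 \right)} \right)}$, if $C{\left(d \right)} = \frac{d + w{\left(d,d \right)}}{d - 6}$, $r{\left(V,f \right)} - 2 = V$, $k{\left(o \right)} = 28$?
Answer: $-575$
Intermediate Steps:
$w{\left(j,U \right)} = 6 + 5 j$
$r{\left(V,f \right)} = 2 + V$
$n = 36$ ($n = \left(2 + 6\right) + 28 = 8 + 28 = 36$)
$C{\left(d \right)} = \frac{6 + 6 d}{-6 + d}$ ($C{\left(d \right)} = \frac{d + \left(6 + 5 d\right)}{d - 6} = \frac{6 + 6 d}{-6 + d}$)
$W{\left(B,L \right)} = 0$ ($W{\left(B,L \right)} = 3 - 3 = 0$)
$\left(-611 + n\right) + W{\left(47,C{\left(-5 \right)} \right)} = \left(-611 + 36\right) + 0 = -575 + 0 = -575$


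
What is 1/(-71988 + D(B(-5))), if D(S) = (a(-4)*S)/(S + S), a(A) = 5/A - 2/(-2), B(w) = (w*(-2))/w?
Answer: -8/575905 ≈ -1.3891e-5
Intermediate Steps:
B(w) = -2 (B(w) = (-2*w)/w = -2)
a(A) = 1 + 5/A (a(A) = 5/A - 2*(-½) = 5/A + 1 = 1 + 5/A)
D(S) = -⅛ (D(S) = (((5 - 4)/(-4))*S)/(S + S) = ((-¼*1)*S)/((2*S)) = (-S/4)*(1/(2*S)) = -⅛)
1/(-71988 + D(B(-5))) = 1/(-71988 - ⅛) = 1/(-575905/8) = -8/575905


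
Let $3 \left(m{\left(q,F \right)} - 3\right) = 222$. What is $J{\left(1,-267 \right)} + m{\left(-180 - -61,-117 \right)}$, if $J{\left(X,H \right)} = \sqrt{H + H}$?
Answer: $77 + i \sqrt{534} \approx 77.0 + 23.108 i$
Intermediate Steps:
$J{\left(X,H \right)} = \sqrt{2} \sqrt{H}$ ($J{\left(X,H \right)} = \sqrt{2 H} = \sqrt{2} \sqrt{H}$)
$m{\left(q,F \right)} = 77$ ($m{\left(q,F \right)} = 3 + \frac{1}{3} \cdot 222 = 3 + 74 = 77$)
$J{\left(1,-267 \right)} + m{\left(-180 - -61,-117 \right)} = \sqrt{2} \sqrt{-267} + 77 = \sqrt{2} i \sqrt{267} + 77 = i \sqrt{534} + 77 = 77 + i \sqrt{534}$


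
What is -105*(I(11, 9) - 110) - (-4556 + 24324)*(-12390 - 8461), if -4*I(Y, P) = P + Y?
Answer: 412194643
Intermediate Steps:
I(Y, P) = -P/4 - Y/4 (I(Y, P) = -(P + Y)/4 = -P/4 - Y/4)
-105*(I(11, 9) - 110) - (-4556 + 24324)*(-12390 - 8461) = -105*((-¼*9 - ¼*11) - 110) - (-4556 + 24324)*(-12390 - 8461) = -105*((-9/4 - 11/4) - 110) - 19768*(-20851) = -105*(-5 - 110) - 1*(-412182568) = -105*(-115) + 412182568 = 12075 + 412182568 = 412194643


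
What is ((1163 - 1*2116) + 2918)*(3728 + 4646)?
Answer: 16454910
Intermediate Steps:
((1163 - 1*2116) + 2918)*(3728 + 4646) = ((1163 - 2116) + 2918)*8374 = (-953 + 2918)*8374 = 1965*8374 = 16454910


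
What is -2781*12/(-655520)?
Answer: 8343/163880 ≈ 0.050909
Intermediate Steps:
-2781*12/(-655520) = -33372*(-1/655520) = 8343/163880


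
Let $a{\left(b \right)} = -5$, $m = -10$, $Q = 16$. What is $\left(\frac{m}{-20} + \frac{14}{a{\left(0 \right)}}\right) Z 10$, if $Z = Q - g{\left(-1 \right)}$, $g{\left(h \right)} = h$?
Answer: $-391$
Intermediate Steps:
$Z = 17$ ($Z = 16 - -1 = 16 + 1 = 17$)
$\left(\frac{m}{-20} + \frac{14}{a{\left(0 \right)}}\right) Z 10 = \left(- \frac{10}{-20} + \frac{14}{-5}\right) 17 \cdot 10 = \left(\left(-10\right) \left(- \frac{1}{20}\right) + 14 \left(- \frac{1}{5}\right)\right) 17 \cdot 10 = \left(\frac{1}{2} - \frac{14}{5}\right) 17 \cdot 10 = \left(- \frac{23}{10}\right) 17 \cdot 10 = \left(- \frac{391}{10}\right) 10 = -391$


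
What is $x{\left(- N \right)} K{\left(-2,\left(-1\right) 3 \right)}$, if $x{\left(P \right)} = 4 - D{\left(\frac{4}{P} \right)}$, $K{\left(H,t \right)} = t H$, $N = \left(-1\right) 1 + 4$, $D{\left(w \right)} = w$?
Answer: $32$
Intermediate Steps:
$N = 3$ ($N = -1 + 4 = 3$)
$K{\left(H,t \right)} = H t$
$x{\left(P \right)} = 4 - \frac{4}{P}$
$x{\left(- N \right)} K{\left(-2,\left(-1\right) 3 \right)} = \left(4 - \frac{4}{\left(-1\right) 3}\right) \left(- 2 \left(\left(-1\right) 3\right)\right) = \left(4 - \frac{4}{-3}\right) \left(\left(-2\right) \left(-3\right)\right) = \left(4 - - \frac{4}{3}\right) 6 = \left(4 + \frac{4}{3}\right) 6 = \frac{16}{3} \cdot 6 = 32$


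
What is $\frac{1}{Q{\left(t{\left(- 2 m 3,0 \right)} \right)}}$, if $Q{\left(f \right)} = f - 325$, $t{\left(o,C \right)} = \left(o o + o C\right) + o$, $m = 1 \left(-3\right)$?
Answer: $\frac{1}{17} \approx 0.058824$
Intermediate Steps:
$m = -3$
$t{\left(o,C \right)} = o + o^{2} + C o$ ($t{\left(o,C \right)} = \left(o^{2} + C o\right) + o = o + o^{2} + C o$)
$Q{\left(f \right)} = -325 + f$ ($Q{\left(f \right)} = f - 325 = -325 + f$)
$\frac{1}{Q{\left(t{\left(- 2 m 3,0 \right)} \right)}} = \frac{1}{-325 + \left(-2\right) \left(-3\right) 3 \left(1 + 0 + \left(-2\right) \left(-3\right) 3\right)} = \frac{1}{-325 + 6 \cdot 3 \left(1 + 0 + 6 \cdot 3\right)} = \frac{1}{-325 + 18 \left(1 + 0 + 18\right)} = \frac{1}{-325 + 18 \cdot 19} = \frac{1}{-325 + 342} = \frac{1}{17}$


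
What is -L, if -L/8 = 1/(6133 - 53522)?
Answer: -8/47389 ≈ -0.00016882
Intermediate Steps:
L = 8/47389 (L = -8/(6133 - 53522) = -8/(-47389) = -8*(-1/47389) = 8/47389 ≈ 0.00016882)
-L = -1*8/47389 = -8/47389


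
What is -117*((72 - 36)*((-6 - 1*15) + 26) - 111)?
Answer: -8073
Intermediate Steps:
-117*((72 - 36)*((-6 - 1*15) + 26) - 111) = -117*(36*((-6 - 15) + 26) - 111) = -117*(36*(-21 + 26) - 111) = -117*(36*5 - 111) = -117*(180 - 111) = -117*69 = -8073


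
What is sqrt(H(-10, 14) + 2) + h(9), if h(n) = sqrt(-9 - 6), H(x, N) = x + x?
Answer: I*(sqrt(15) + 3*sqrt(2)) ≈ 8.1156*I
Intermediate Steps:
H(x, N) = 2*x
h(n) = I*sqrt(15) (h(n) = sqrt(-15) = I*sqrt(15))
sqrt(H(-10, 14) + 2) + h(9) = sqrt(2*(-10) + 2) + I*sqrt(15) = sqrt(-20 + 2) + I*sqrt(15) = sqrt(-18) + I*sqrt(15) = 3*I*sqrt(2) + I*sqrt(15) = I*sqrt(15) + 3*I*sqrt(2)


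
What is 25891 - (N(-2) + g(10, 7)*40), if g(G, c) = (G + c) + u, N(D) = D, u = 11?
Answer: 24773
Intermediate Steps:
g(G, c) = 11 + G + c (g(G, c) = (G + c) + 11 = 11 + G + c)
25891 - (N(-2) + g(10, 7)*40) = 25891 - (-2 + (11 + 10 + 7)*40) = 25891 - (-2 + 28*40) = 25891 - (-2 + 1120) = 25891 - 1*1118 = 25891 - 1118 = 24773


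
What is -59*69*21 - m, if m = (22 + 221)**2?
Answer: -144540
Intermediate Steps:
m = 59049 (m = 243**2 = 59049)
-59*69*21 - m = -59*69*21 - 1*59049 = -4071*21 - 59049 = -85491 - 59049 = -144540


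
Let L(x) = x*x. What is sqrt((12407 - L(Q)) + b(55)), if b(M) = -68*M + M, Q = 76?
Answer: sqrt(2946) ≈ 54.277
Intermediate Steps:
b(M) = -67*M
L(x) = x**2
sqrt((12407 - L(Q)) + b(55)) = sqrt((12407 - 1*76**2) - 67*55) = sqrt((12407 - 1*5776) - 3685) = sqrt((12407 - 5776) - 3685) = sqrt(6631 - 3685) = sqrt(2946)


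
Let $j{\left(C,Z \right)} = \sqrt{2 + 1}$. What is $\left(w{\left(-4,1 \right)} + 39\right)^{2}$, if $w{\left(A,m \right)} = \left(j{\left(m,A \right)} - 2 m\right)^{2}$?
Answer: $2164 - 368 \sqrt{3} \approx 1526.6$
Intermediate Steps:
$j{\left(C,Z \right)} = \sqrt{3}$
$w{\left(A,m \right)} = \left(\sqrt{3} - 2 m\right)^{2}$
$\left(w{\left(-4,1 \right)} + 39\right)^{2} = \left(\left(- \sqrt{3} + 2 \cdot 1\right)^{2} + 39\right)^{2} = \left(\left(- \sqrt{3} + 2\right)^{2} + 39\right)^{2} = \left(\left(2 - \sqrt{3}\right)^{2} + 39\right)^{2} = \left(39 + \left(2 - \sqrt{3}\right)^{2}\right)^{2}$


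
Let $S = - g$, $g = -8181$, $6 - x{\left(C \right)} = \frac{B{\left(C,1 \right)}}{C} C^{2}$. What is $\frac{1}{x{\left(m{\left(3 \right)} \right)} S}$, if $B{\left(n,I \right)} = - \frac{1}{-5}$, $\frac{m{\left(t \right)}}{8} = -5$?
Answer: $\frac{1}{114534} \approx 8.731 \cdot 10^{-6}$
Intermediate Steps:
$m{\left(t \right)} = -40$ ($m{\left(t \right)} = 8 \left(-5\right) = -40$)
$B{\left(n,I \right)} = \frac{1}{5}$ ($B{\left(n,I \right)} = \left(-1\right) \left(- \frac{1}{5}\right) = \frac{1}{5}$)
$x{\left(C \right)} = 6 - \frac{C}{5}$ ($x{\left(C \right)} = 6 - \frac{1}{5 C} C^{2} = 6 - \frac{C}{5}$)
$S = 8181$ ($S = \left(-1\right) \left(-8181\right) = 8181$)
$\frac{1}{x{\left(m{\left(3 \right)} \right)} S} = \frac{1}{\left(6 - -8\right) 8181} = \frac{1}{\left(6 + 8\right) 8181} = \frac{1}{14 \cdot 8181} = \frac{1}{114534}$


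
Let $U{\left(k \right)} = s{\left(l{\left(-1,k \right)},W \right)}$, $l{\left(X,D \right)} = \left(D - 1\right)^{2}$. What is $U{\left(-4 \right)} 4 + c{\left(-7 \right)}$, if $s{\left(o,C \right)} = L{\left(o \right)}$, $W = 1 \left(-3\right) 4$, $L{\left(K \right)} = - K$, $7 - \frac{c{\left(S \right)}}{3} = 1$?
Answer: $-82$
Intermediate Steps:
$c{\left(S \right)} = 18$ ($c{\left(S \right)} = 21 - 3 = 18$)
$l{\left(X,D \right)} = \left(-1 + D\right)^{2}$
$W = -12$ ($W = \left(-3\right) 4 = -12$)
$s{\left(o,C \right)} = - o$
$U{\left(k \right)} = - \left(-1 + k\right)^{2}$
$U{\left(-4 \right)} 4 + c{\left(-7 \right)} = - \left(-1 - 4\right)^{2} \cdot 4 + 18 = - \left(-5\right)^{2} \cdot 4 + 18 = \left(-1\right) 25 \cdot 4 + 18 = \left(-25\right) 4 + 18 = -100 + 18 = -82$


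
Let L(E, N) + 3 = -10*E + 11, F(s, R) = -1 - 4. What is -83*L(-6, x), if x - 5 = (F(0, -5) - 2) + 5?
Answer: -5644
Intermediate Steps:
F(s, R) = -5
x = 3 (x = 5 + ((-5 - 2) + 5) = 5 + (-7 + 5) = 5 - 2 = 3)
L(E, N) = 8 - 10*E (L(E, N) = -3 + (-10*E + 11) = -3 + (11 - 10*E) = 8 - 10*E)
-83*L(-6, x) = -83*(8 - 10*(-6)) = -83*(8 + 60) = -83*68 = -5644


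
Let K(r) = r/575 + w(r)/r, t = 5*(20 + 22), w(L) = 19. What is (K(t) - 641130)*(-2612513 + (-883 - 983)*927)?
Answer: 2689318511697841/966 ≈ 2.7840e+12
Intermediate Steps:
t = 210 (t = 5*42 = 210)
K(r) = 19/r + r/575 (K(r) = r/575 + 19/r = 19/r + r/575)
(K(t) - 641130)*(-2612513 + (-883 - 983)*927) = ((19/210 + (1/575)*210) - 641130)*(-2612513 + (-883 - 983)*927) = ((19*(1/210) + 42/115) - 641130)*(-2612513 - 1866*927) = ((19/210 + 42/115) - 641130)*(-2612513 - 1729782) = (2201/4830 - 641130)*(-4342295) = -3096655699/4830*(-4342295) = 2689318511697841/966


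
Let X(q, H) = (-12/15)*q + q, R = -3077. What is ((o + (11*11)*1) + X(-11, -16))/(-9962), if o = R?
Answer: 14791/49810 ≈ 0.29695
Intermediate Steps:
X(q, H) = q/5 (X(q, H) = (-12*1/15)*q + q = -4*q/5 + q = q/5)
o = -3077
((o + (11*11)*1) + X(-11, -16))/(-9962) = ((-3077 + (11*11)*1) + (⅕)*(-11))/(-9962) = ((-3077 + 121*1) - 11/5)*(-1/9962) = ((-3077 + 121) - 11/5)*(-1/9962) = (-2956 - 11/5)*(-1/9962) = -14791/5*(-1/9962) = 14791/49810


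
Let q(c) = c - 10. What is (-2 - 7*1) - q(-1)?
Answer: 2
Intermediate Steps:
q(c) = -10 + c
(-2 - 7*1) - q(-1) = (-2 - 7*1) - (-10 - 1) = (-2 - 7) - 1*(-11) = -9 + 11 = 2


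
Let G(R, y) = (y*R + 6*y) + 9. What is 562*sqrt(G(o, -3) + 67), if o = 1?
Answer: 562*sqrt(55) ≈ 4167.9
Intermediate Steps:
G(R, y) = 9 + 6*y + R*y (G(R, y) = (R*y + 6*y) + 9 = (6*y + R*y) + 9 = 9 + 6*y + R*y)
562*sqrt(G(o, -3) + 67) = 562*sqrt((9 + 6*(-3) + 1*(-3)) + 67) = 562*sqrt((9 - 18 - 3) + 67) = 562*sqrt(-12 + 67) = 562*sqrt(55)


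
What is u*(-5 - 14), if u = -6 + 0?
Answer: 114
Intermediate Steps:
u = -6
u*(-5 - 14) = -6*(-5 - 14) = -6*(-19) = 114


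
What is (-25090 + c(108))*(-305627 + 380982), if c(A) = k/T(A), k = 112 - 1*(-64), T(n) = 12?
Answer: -5668655230/3 ≈ -1.8896e+9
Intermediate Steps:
k = 176 (k = 112 + 64 = 176)
c(A) = 44/3 (c(A) = 176/12 = 176*(1/12) = 44/3)
(-25090 + c(108))*(-305627 + 380982) = (-25090 + 44/3)*(-305627 + 380982) = -75226/3*75355 = -5668655230/3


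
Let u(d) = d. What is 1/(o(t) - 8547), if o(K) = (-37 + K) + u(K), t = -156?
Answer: -1/8896 ≈ -0.00011241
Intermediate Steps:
o(K) = -37 + 2*K (o(K) = (-37 + K) + K = -37 + 2*K)
1/(o(t) - 8547) = 1/((-37 + 2*(-156)) - 8547) = 1/((-37 - 312) - 8547) = 1/(-349 - 8547) = 1/(-8896) = -1/8896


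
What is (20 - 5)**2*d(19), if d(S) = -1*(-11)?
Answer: 2475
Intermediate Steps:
d(S) = 11
(20 - 5)**2*d(19) = (20 - 5)**2*11 = 15**2*11 = 225*11 = 2475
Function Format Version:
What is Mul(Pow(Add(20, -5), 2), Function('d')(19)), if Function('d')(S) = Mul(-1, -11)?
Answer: 2475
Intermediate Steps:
Function('d')(S) = 11
Mul(Pow(Add(20, -5), 2), Function('d')(19)) = Mul(Pow(Add(20, -5), 2), 11) = Mul(Pow(15, 2), 11) = Mul(225, 11) = 2475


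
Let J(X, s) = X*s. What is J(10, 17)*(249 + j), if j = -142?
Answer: 18190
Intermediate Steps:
J(10, 17)*(249 + j) = (10*17)*(249 - 142) = 170*107 = 18190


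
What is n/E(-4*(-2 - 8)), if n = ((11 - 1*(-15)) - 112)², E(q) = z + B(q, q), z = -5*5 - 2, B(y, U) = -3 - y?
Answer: -3698/35 ≈ -105.66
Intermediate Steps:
z = -27 (z = -25 - 2 = -27)
E(q) = -30 - q (E(q) = -27 + (-3 - q) = -30 - q)
n = 7396 (n = ((11 + 15) - 112)² = (26 - 112)² = (-86)² = 7396)
n/E(-4*(-2 - 8)) = 7396/(-30 - (-4)*(-2 - 8)) = 7396/(-30 - (-4)*(-10)) = 7396/(-30 - 1*40) = 7396/(-30 - 40) = 7396/(-70) = 7396*(-1/70) = -3698/35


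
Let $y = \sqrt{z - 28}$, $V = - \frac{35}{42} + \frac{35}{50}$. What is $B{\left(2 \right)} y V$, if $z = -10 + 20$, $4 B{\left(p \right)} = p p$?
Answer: $- \frac{2 i \sqrt{2}}{5} \approx - 0.56569 i$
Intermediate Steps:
$B{\left(p \right)} = \frac{p^{2}}{4}$ ($B{\left(p \right)} = \frac{p p}{4} = \frac{p^{2}}{4}$)
$z = 10$
$V = - \frac{2}{15}$ ($V = \left(-35\right) \frac{1}{42} + 35 \cdot \frac{1}{50} = - \frac{5}{6} + \frac{7}{10} = - \frac{2}{15} \approx -0.13333$)
$y = 3 i \sqrt{2}$ ($y = \sqrt{10 - 28} = \sqrt{-18} = 3 i \sqrt{2} \approx 4.2426 i$)
$B{\left(2 \right)} y V = \frac{2^{2}}{4} \cdot 3 i \sqrt{2} \left(- \frac{2}{15}\right) = \frac{1}{4} \cdot 4 \cdot 3 i \sqrt{2} \left(- \frac{2}{15}\right) = 1 \cdot 3 i \sqrt{2} \left(- \frac{2}{15}\right) = 3 i \sqrt{2} \left(- \frac{2}{15}\right) = - \frac{2 i \sqrt{2}}{5}$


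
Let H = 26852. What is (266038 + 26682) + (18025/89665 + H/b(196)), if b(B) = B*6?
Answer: 31498565011/107598 ≈ 2.9274e+5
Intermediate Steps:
b(B) = 6*B
(266038 + 26682) + (18025/89665 + H/b(196)) = (266038 + 26682) + (18025/89665 + 26852/((6*196))) = 292720 + (18025*(1/89665) + 26852/1176) = 292720 + (3605/17933 + 26852*(1/1176)) = 292720 + (3605/17933 + 137/6) = 292720 + 2478451/107598 = 31498565011/107598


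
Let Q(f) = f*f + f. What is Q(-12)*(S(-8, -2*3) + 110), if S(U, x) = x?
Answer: 13728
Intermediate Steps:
Q(f) = f + f² (Q(f) = f² + f = f + f²)
Q(-12)*(S(-8, -2*3) + 110) = (-12*(1 - 12))*(-2*3 + 110) = (-12*(-11))*(-6 + 110) = 132*104 = 13728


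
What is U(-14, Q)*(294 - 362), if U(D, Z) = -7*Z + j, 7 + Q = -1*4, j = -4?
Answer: -4964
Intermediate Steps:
Q = -11 (Q = -7 - 1*4 = -7 - 4 = -11)
U(D, Z) = -4 - 7*Z (U(D, Z) = -7*Z - 4 = -4 - 7*Z)
U(-14, Q)*(294 - 362) = (-4 - 7*(-11))*(294 - 362) = (-4 + 77)*(-68) = 73*(-68) = -4964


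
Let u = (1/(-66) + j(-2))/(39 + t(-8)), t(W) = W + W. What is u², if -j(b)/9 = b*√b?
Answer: (1 - 1188*I*√2)²/2304324 ≈ -1.225 - 0.0014582*I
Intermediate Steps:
t(W) = 2*W
j(b) = -9*b^(3/2) (j(b) = -9*b*√b = -9*b^(3/2))
u = -1/1518 + 18*I*√2/23 (u = (1/(-66) - (-18)*I*√2)/(39 + 2*(-8)) = (-1/66 - (-18)*I*√2)/(39 - 16) = (-1/66 + 18*I*√2)/23 = (-1/66 + 18*I*√2)*(1/23) = -1/1518 + 18*I*√2/23 ≈ -0.00065876 + 1.1068*I)
u² = (-1/1518 + 18*I*√2/23)²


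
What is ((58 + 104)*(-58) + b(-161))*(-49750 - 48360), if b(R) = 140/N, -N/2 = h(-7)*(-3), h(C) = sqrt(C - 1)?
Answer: 921841560 + 1716925*I*sqrt(2)/3 ≈ 9.2184e+8 + 8.0937e+5*I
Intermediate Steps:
h(C) = sqrt(-1 + C)
N = 12*I*sqrt(2) (N = -2*sqrt(-1 - 7)*(-3) = -2*sqrt(-8)*(-3) = -2*2*I*sqrt(2)*(-3) = -(-12)*I*sqrt(2) = 12*I*sqrt(2) ≈ 16.971*I)
b(R) = -35*I*sqrt(2)/6 (b(R) = 140/((12*I*sqrt(2))) = 140*(-I*sqrt(2)/24) = -35*I*sqrt(2)/6)
((58 + 104)*(-58) + b(-161))*(-49750 - 48360) = ((58 + 104)*(-58) - 35*I*sqrt(2)/6)*(-49750 - 48360) = (162*(-58) - 35*I*sqrt(2)/6)*(-98110) = (-9396 - 35*I*sqrt(2)/6)*(-98110) = 921841560 + 1716925*I*sqrt(2)/3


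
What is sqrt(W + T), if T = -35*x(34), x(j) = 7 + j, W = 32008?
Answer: 3*sqrt(3397) ≈ 174.85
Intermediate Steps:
T = -1435 (T = -35*(7 + 34) = -35*41 = -1435)
sqrt(W + T) = sqrt(32008 - 1435) = sqrt(30573) = 3*sqrt(3397)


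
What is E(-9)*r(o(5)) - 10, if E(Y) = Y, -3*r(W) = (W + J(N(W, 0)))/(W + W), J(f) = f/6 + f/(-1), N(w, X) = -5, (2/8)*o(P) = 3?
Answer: -383/48 ≈ -7.9792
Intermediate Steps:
o(P) = 12 (o(P) = 4*3 = 12)
J(f) = -5*f/6 (J(f) = f*(⅙) + f*(-1) = f/6 - f = -5*f/6)
r(W) = -(25/6 + W)/(6*W) (r(W) = -(W - ⅚*(-5))/(3*(W + W)) = -(W + 25/6)/(3*(2*W)) = -(25/6 + W)*1/(2*W)/3 = -(25/6 + W)/(6*W))
E(-9)*r(o(5)) - 10 = -(-25 - 6*12)/(4*12) - 10 = -(-25 - 72)/(4*12) - 10 = -(-97)/(4*12) - 10 = -9*(-97/432) - 10 = 97/48 - 10 = -383/48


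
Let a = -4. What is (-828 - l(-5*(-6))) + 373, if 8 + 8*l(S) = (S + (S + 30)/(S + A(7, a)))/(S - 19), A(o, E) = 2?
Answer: -319871/704 ≈ -454.36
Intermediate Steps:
l(S) = -1 + (S + (30 + S)/(2 + S))/(8*(-19 + S)) (l(S) = -1 + ((S + (S + 30)/(S + 2))/(S - 19))/8 = -1 + ((S + (30 + S)/(2 + S))/(-19 + S))/8 = -1 + (S + (30 + S)/(2 + S))/(8*(-19 + S)))
(-828 - l(-5*(-6))) + 373 = (-828 - (334 - 7*(-5*(-6))² + 139*(-5*(-6)))/(8*(-38 + (-5*(-6))² - (-85)*(-6)))) + 373 = (-828 - (334 - 7*30² + 139*30)/(8*(-38 + 30² - 17*30))) + 373 = (-828 - (334 - 7*900 + 4170)/(8*(-38 + 900 - 510))) + 373 = (-828 - (334 - 6300 + 4170)/(8*352)) + 373 = (-828 - (-1796)/(8*352)) + 373 = (-828 - 1*(-449/704)) + 373 = (-828 + 449/704) + 373 = -582463/704 + 373 = -319871/704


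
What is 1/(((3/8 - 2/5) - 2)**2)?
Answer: 1600/6561 ≈ 0.24387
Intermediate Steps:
1/(((3/8 - 2/5) - 2)**2) = 1/((-1/40 - 2)**2) = 1/((-81/40)**2) = 1/(6561/1600) = 1600/6561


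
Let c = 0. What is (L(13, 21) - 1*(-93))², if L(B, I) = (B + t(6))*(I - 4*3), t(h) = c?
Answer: 44100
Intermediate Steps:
t(h) = 0
L(B, I) = B*(-12 + I) (L(B, I) = (B + 0)*(I - 4*3) = B*(I - 12) = B*(-12 + I))
(L(13, 21) - 1*(-93))² = (13*(-12 + 21) - 1*(-93))² = (13*9 + 93)² = (117 + 93)² = 210² = 44100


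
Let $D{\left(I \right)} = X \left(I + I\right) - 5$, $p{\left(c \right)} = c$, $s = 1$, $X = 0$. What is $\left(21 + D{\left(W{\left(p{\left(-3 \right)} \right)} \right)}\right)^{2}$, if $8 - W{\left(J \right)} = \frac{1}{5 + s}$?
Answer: $256$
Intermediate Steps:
$W{\left(J \right)} = \frac{47}{6}$ ($W{\left(J \right)} = 8 - \frac{1}{5 + 1} = 8 - \frac{1}{6} = \frac{47}{6}$)
$D{\left(I \right)} = -5$ ($D{\left(I \right)} = 0 \left(I + I\right) - 5 = 0 \cdot 2 I - 5 = 0 - 5 = -5$)
$\left(21 + D{\left(W{\left(p{\left(-3 \right)} \right)} \right)}\right)^{2} = \left(21 - 5\right)^{2} = 16^{2} = 256$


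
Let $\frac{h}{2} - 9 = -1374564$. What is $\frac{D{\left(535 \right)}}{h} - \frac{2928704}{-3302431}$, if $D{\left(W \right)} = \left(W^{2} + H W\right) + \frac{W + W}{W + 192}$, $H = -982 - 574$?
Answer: $\frac{27036795278777}{24906597754038} \approx 1.0855$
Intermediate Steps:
$H = -1556$
$D{\left(W \right)} = W^{2} - 1556 W + \frac{2 W}{192 + W}$ ($D{\left(W \right)} = \left(W^{2} - 1556 W\right) + \frac{W + W}{W + 192} = \left(W^{2} - 1556 W\right) + \frac{2 W}{192 + W} = W^{2} - 1556 W + \frac{2 W}{192 + W}$)
$h = -2749110$ ($h = 18 + 2 \left(-1374564\right) = 18 - 2749128 = -2749110$)
$\frac{D{\left(535 \right)}}{h} - \frac{2928704}{-3302431} = \frac{535 \frac{1}{192 + 535} \left(-298750 + 535^{2} - 729740\right)}{-2749110} - \frac{2928704}{-3302431} = \frac{535 \left(-298750 + 286225 - 729740\right)}{727} \left(- \frac{1}{2749110}\right) - - \frac{2928704}{3302431} = 535 \cdot \frac{1}{727} \left(-742265\right) \left(- \frac{1}{2749110}\right) + \frac{2928704}{3302431} = \left(- \frac{397111775}{727}\right) \left(- \frac{1}{2749110}\right) + \frac{2928704}{3302431} = \frac{1498535}{7541898} + \frac{2928704}{3302431} = \frac{27036795278777}{24906597754038}$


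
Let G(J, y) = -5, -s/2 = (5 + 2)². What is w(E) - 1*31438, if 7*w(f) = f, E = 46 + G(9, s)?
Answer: -220025/7 ≈ -31432.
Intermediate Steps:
s = -98 (s = -2*(5 + 2)² = -2*7² = -2*49 = -98)
E = 41 (E = 46 - 5 = 41)
w(f) = f/7
w(E) - 1*31438 = (⅐)*41 - 1*31438 = 41/7 - 31438 = -220025/7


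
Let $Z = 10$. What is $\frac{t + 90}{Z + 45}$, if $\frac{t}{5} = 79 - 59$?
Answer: $\frac{38}{11} \approx 3.4545$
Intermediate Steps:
$t = 100$ ($t = 5 \left(79 - 59\right) = 5 \cdot 20 = 100$)
$\frac{t + 90}{Z + 45} = \frac{100 + 90}{10 + 45} = \frac{190}{55} = 190 \cdot \frac{1}{55} = \frac{38}{11}$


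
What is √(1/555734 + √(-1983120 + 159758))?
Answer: √(555734 + 308840278756*I*√1823362)/555734 ≈ 25.984 + 25.984*I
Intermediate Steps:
√(1/555734 + √(-1983120 + 159758)) = √(1/555734 + √(-1823362)) = √(1/555734 + I*√1823362)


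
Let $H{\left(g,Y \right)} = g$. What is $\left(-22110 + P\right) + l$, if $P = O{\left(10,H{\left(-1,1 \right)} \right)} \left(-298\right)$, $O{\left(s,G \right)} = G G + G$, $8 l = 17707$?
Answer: $- \frac{159173}{8} \approx -19897.0$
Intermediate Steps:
$l = \frac{17707}{8}$ ($l = \frac{1}{8} \cdot 17707 = \frac{17707}{8} \approx 2213.4$)
$O{\left(s,G \right)} = G + G^{2}$ ($O{\left(s,G \right)} = G^{2} + G = G + G^{2}$)
$P = 0$ ($P = - (1 - 1) \left(-298\right) = \left(-1\right) 0 \left(-298\right) = 0 \left(-298\right) = 0$)
$\left(-22110 + P\right) + l = \left(-22110 + 0\right) + \frac{17707}{8} = -22110 + \frac{17707}{8} = - \frac{159173}{8}$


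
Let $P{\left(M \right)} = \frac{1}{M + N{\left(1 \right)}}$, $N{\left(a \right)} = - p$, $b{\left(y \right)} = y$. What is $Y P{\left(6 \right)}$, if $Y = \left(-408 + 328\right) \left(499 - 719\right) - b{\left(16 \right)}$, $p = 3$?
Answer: $\frac{17584}{3} \approx 5861.3$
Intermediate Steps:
$N{\left(a \right)} = -3$ ($N{\left(a \right)} = \left(-1\right) 3 = -3$)
$Y = 17584$ ($Y = \left(-408 + 328\right) \left(499 - 719\right) - 16 = \left(-80\right) \left(-220\right) - 16 = 17600 - 16 = 17584$)
$P{\left(M \right)} = \frac{1}{-3 + M}$ ($P{\left(M \right)} = \frac{1}{M - 3} = \frac{1}{-3 + M}$)
$Y P{\left(6 \right)} = \frac{17584}{-3 + 6} = \frac{17584}{3}$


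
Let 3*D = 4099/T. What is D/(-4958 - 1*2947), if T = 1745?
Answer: -4099/41382675 ≈ -9.9051e-5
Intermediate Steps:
D = 4099/5235 (D = (4099/1745)/3 = (4099*(1/1745))/3 = (⅓)*(4099/1745) = 4099/5235 ≈ 0.78300)
D/(-4958 - 1*2947) = 4099/(5235*(-4958 - 1*2947)) = 4099/(5235*(-4958 - 2947)) = (4099/5235)/(-7905) = (4099/5235)*(-1/7905) = -4099/41382675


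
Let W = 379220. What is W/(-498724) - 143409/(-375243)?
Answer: -5898178362/15595224161 ≈ -0.37820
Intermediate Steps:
W/(-498724) - 143409/(-375243) = 379220/(-498724) - 143409/(-375243) = 379220*(-1/498724) - 143409*(-1/375243) = -94805/124681 + 47803/125081 = -5898178362/15595224161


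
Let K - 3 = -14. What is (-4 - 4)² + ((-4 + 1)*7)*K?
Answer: 295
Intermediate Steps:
K = -11 (K = 3 - 14 = -11)
(-4 - 4)² + ((-4 + 1)*7)*K = (-4 - 4)² + ((-4 + 1)*7)*(-11) = (-8)² - 3*7*(-11) = 64 - 21*(-11) = 64 + 231 = 295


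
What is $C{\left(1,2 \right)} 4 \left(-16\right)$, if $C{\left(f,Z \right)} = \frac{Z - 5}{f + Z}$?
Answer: $64$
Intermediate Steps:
$C{\left(f,Z \right)} = \frac{-5 + Z}{Z + f}$
$C{\left(1,2 \right)} 4 \left(-16\right) = \frac{-5 + 2}{2 + 1} \cdot 4 \left(-16\right) = \frac{1}{3} \left(-3\right) 4 \left(-16\right) = \left(-1\right) 4 \left(-16\right) = \left(-4\right) \left(-16\right) = 64$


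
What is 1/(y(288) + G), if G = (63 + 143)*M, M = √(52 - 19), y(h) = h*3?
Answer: -72/54491 + 103*√33/326946 ≈ 0.00048843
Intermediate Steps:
y(h) = 3*h
M = √33 ≈ 5.7446
G = 206*√33 (G = (63 + 143)*√33 = 206*√33 ≈ 1183.4)
1/(y(288) + G) = 1/(3*288 + 206*√33) = 1/(864 + 206*√33)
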